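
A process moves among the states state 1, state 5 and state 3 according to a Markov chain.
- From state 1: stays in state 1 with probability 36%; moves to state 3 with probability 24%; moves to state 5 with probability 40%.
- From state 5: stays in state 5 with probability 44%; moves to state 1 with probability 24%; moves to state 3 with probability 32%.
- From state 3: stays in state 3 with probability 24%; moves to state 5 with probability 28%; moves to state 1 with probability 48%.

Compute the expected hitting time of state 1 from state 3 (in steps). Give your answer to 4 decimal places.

Let t(s) be the expected number of steps to first reach state 1 from state s, with t(state 1) = 0. Conditioning on the first step:
t(state 5) = 1 + 0.44·t(state 5) + 0.32·t(state 3)
t(state 3) = 1 + 0.28·t(state 5) + 0.24·t(state 3)
Solving: t(state 5) = 3.2143, t(state 3) = 2.5000.
Expected steps from state 3 to state 1: 2.5000.

2.5000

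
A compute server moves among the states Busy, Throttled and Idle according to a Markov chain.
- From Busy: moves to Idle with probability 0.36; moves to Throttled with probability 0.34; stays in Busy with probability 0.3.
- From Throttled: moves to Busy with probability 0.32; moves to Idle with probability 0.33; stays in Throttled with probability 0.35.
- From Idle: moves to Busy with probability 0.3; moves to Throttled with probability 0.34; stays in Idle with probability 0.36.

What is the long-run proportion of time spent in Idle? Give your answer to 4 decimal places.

Let the stationary distribution be π with π = πP and π_1 + π_2 + π_3 = 1.
π_1 = 0.3·π_1 + 0.32·π_2 + 0.3·π_3
π_2 = 0.34·π_1 + 0.35·π_2 + 0.34·π_3
Solving with the normalization constraint gives π = (0.3069, 0.3434, 0.3497).
So the stationary probability of Idle is 0.3497.

0.3497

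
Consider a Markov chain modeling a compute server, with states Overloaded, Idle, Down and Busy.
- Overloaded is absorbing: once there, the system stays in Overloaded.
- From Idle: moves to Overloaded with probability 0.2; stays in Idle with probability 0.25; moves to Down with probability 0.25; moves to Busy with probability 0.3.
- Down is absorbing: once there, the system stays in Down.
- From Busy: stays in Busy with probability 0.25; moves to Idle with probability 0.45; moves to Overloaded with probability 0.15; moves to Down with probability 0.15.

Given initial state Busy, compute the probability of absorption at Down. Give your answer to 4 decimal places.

Let h(s) be the probability of absorption at Down starting from transient state s. Then h(Down) = 1 and h(Overloaded) = 0. By first-step analysis:
h(Idle) = 0.2·0 + 0.25·h(Idle) + 0.25·1 + 0.3·h(Busy)
h(Busy) = 0.15·0 + 0.45·h(Idle) + 0.15·1 + 0.25·h(Busy)
Solving: h(Idle) = 0.5439, h(Busy) = 0.5263.
Starting from Busy, the probability is 0.5263.

0.5263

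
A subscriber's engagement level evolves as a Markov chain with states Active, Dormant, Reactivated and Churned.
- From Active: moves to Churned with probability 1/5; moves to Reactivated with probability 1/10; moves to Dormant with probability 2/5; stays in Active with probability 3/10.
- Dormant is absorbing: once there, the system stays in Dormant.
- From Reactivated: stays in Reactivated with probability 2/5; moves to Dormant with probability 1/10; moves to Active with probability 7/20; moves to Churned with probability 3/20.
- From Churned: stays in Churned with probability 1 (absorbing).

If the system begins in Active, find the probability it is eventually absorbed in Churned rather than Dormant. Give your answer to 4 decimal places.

Let h(s) be the probability of absorption at Churned starting from transient state s. Then h(Churned) = 1 and h(Dormant) = 0. By first-step analysis:
h(Active) = 0.3·h(Active) + 0.4·0 + 0.1·h(Reactivated) + 0.2·1
h(Reactivated) = 0.35·h(Active) + 0.1·0 + 0.4·h(Reactivated) + 0.15·1
Solving: h(Active) = 0.3506, h(Reactivated) = 0.4545.
Starting from Active, the probability is 0.3506.

0.3506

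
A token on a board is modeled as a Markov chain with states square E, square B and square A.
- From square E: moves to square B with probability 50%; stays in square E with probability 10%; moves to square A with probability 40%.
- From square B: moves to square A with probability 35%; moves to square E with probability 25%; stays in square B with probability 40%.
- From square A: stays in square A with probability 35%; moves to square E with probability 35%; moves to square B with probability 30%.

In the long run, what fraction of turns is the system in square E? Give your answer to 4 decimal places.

0.2489

Let the stationary distribution be π with π = πP and π_1 + π_2 + π_3 = 1.
π_1 = 0.1·π_1 + 0.25·π_2 + 0.35·π_3
π_2 = 0.5·π_1 + 0.4·π_2 + 0.3·π_3
Solving with the normalization constraint gives π = (0.2489, 0.3886, 0.3624).
So the stationary probability of square E is 0.2489.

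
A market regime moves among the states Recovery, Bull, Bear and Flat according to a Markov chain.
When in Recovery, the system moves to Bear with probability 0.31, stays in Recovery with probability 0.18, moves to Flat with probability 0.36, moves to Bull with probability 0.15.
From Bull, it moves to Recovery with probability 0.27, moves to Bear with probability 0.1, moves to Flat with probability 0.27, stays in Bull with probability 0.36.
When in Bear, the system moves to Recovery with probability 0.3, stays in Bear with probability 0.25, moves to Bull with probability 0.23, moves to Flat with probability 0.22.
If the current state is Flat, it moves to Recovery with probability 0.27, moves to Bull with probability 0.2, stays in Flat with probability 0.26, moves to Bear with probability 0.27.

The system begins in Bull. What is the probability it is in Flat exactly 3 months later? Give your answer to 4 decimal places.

0.2786

Propagate the distribution vector 3 months from Bull.
After 0 months: (0.0000, 1.0000, 0.0000, 0.0000)
After 1 month: (0.2700, 0.3600, 0.1000, 0.2700)
After 2 months: (0.2487, 0.2471, 0.2176, 0.2866)
After 3 months: (0.2541, 0.2336, 0.2336, 0.2786)
P(in Flat after 3 months) = 0.2786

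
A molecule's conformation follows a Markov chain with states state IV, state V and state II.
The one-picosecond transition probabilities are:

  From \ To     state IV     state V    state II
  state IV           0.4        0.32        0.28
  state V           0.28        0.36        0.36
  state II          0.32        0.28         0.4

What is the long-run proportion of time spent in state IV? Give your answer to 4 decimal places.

0.3340

Let the stationary distribution be π with π = πP and π_1 + π_2 + π_3 = 1.
π_1 = 0.4·π_1 + 0.28·π_2 + 0.32·π_3
π_2 = 0.32·π_1 + 0.36·π_2 + 0.28·π_3
Solving with the normalization constraint gives π = (0.3340, 0.3189, 0.3472).
So the stationary probability of state IV is 0.3340.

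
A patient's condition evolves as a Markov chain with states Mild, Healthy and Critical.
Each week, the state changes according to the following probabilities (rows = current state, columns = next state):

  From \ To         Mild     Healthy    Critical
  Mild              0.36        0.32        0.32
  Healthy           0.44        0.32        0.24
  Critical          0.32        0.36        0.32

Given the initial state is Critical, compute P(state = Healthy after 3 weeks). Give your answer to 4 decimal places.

Propagate the distribution vector 3 weeks from Critical.
After 0 weeks: (0.0000, 0.0000, 1.0000)
After 1 week: (0.3200, 0.3600, 0.3200)
After 2 weeks: (0.3760, 0.3328, 0.2912)
After 3 weeks: (0.3750, 0.3316, 0.2934)
P(in Healthy after 3 weeks) = 0.3316

0.3316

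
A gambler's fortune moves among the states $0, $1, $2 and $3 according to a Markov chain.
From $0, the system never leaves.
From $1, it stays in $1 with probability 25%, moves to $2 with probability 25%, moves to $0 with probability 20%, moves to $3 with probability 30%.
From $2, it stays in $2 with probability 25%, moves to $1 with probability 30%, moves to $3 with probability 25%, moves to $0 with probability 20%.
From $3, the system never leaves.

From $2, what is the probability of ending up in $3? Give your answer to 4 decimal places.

0.5692

Let h(s) be the probability of absorption at $3 starting from transient state s. Then h($3) = 1 and h($0) = 0. By first-step analysis:
h($1) = 0.2·0 + 0.25·h($1) + 0.25·h($2) + 0.3·1
h($2) = 0.2·0 + 0.3·h($1) + 0.25·h($2) + 0.25·1
Solving: h($1) = 0.5897, h($2) = 0.5692.
Starting from $2, the probability is 0.5692.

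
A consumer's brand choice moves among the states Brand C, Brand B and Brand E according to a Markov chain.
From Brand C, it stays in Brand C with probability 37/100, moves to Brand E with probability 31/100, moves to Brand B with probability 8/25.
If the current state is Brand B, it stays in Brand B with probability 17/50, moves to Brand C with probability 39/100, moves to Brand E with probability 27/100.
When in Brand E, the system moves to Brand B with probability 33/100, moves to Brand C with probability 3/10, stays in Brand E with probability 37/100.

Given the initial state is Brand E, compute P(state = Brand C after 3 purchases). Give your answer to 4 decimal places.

Propagate the distribution vector 3 purchases from Brand E.
After 0 purchases: (0.0000, 0.0000, 1.0000)
After 1 purchase: (0.3000, 0.3300, 0.3700)
After 2 purchases: (0.3507, 0.3303, 0.3190)
After 3 purchases: (0.3543, 0.3298, 0.3159)
P(in Brand C after 3 purchases) = 0.3543

0.3543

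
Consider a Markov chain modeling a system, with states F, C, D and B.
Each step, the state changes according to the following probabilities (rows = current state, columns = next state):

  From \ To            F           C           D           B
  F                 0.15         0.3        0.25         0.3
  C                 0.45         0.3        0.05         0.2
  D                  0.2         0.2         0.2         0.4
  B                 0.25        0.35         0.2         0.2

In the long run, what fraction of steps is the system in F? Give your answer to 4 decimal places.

0.2734

Let the stationary distribution be π with π = πP and π_1 + π_2 + π_3 + π_4 = 1.
π_1 = 0.15·π_1 + 0.45·π_2 + 0.2·π_3 + 0.25·π_4
π_2 = 0.3·π_1 + 0.3·π_2 + 0.2·π_3 + 0.35·π_4
π_3 = 0.25·π_1 + 0.05·π_2 + 0.2·π_3 + 0.2·π_4
Solving with the normalization constraint gives π = (0.2734, 0.2961, 0.1693, 0.2612).
So the stationary probability of F is 0.2734.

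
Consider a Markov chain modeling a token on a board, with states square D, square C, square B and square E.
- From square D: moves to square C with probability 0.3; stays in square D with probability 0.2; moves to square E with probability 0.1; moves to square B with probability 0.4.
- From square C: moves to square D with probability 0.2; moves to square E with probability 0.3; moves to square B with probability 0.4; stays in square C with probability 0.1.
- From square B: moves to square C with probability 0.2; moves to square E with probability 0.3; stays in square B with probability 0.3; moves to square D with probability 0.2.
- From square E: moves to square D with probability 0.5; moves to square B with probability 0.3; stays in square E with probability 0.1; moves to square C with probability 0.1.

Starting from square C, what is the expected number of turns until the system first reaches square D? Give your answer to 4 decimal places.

3.6364

Let t(s) be the expected number of turns to first reach square D from state s, with t(square D) = 0. Conditioning on the first turn:
t(square C) = 1 + 0.1·t(square C) + 0.4·t(square B) + 0.3·t(square E)
t(square B) = 1 + 0.2·t(square C) + 0.3·t(square B) + 0.3·t(square E)
t(square E) = 1 + 0.1·t(square C) + 0.3·t(square B) + 0.1·t(square E)
Solving: t(square C) = 3.6364, t(square B) = 3.6364, t(square E) = 2.7273.
Expected turns from square C to square D: 3.6364.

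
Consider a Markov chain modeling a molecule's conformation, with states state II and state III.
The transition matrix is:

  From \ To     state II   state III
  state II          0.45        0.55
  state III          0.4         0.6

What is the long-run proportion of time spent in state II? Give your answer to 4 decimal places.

Let the stationary distribution be π with π = πP and π_1 + π_2 = 1.
π_1 = 0.45·π_1 + 0.4·π_2
Solving with the normalization constraint gives π = (0.4211, 0.5789).
So the stationary probability of state II is 0.4211.

0.4211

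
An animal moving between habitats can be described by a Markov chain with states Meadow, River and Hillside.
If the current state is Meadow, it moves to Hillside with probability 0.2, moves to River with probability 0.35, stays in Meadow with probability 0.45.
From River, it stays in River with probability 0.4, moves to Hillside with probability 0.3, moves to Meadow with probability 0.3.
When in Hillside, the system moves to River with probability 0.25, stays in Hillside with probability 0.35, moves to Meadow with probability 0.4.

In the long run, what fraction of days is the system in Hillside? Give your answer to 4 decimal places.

0.2752

Let the stationary distribution be π with π = πP and π_1 + π_2 + π_3 = 1.
π_1 = 0.45·π_1 + 0.3·π_2 + 0.4·π_3
π_2 = 0.35·π_1 + 0.4·π_2 + 0.25·π_3
Solving with the normalization constraint gives π = (0.3853, 0.3394, 0.2752).
So the stationary probability of Hillside is 0.2752.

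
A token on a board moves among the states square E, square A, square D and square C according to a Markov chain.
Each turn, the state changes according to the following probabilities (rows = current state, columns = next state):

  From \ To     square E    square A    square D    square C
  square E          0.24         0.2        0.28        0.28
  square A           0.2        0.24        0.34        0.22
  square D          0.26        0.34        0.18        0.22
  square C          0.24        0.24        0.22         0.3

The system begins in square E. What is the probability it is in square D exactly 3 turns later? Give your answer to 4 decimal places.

0.2554

Propagate the distribution vector 3 turns from square E.
After 0 turns: (1.0000, 0.0000, 0.0000, 0.0000)
After 1 turn: (0.2400, 0.2000, 0.2800, 0.2800)
After 2 turns: (0.2376, 0.2584, 0.2472, 0.2568)
After 3 turns: (0.2346, 0.2552, 0.2554, 0.2548)
P(in square D after 3 turns) = 0.2554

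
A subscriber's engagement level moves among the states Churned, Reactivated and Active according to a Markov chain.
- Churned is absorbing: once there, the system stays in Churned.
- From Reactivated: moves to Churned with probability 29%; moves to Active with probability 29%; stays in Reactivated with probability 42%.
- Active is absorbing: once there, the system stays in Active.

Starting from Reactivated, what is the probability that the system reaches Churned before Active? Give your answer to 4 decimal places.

Let h(s) be the probability of absorption at Churned starting from transient state s. Then h(Churned) = 1 and h(Active) = 0. By first-step analysis:
h(Reactivated) = 0.29·1 + 0.42·h(Reactivated) + 0.29·0
Solving: h(Reactivated) = 0.5000.
Starting from Reactivated, the probability is 0.5000.

0.5000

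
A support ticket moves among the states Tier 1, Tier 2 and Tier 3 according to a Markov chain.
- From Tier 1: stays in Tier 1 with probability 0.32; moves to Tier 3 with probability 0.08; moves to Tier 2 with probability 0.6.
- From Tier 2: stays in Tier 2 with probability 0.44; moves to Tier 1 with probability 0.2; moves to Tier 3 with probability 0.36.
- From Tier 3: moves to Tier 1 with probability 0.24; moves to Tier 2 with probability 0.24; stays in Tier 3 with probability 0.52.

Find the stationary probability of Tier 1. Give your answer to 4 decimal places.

Let the stationary distribution be π with π = πP and π_1 + π_2 + π_3 = 1.
π_1 = 0.32·π_1 + 0.2·π_2 + 0.24·π_3
π_2 = 0.6·π_1 + 0.44·π_2 + 0.24·π_3
Solving with the normalization constraint gives π = (0.2431, 0.4094, 0.3475).
So the stationary probability of Tier 1 is 0.2431.

0.2431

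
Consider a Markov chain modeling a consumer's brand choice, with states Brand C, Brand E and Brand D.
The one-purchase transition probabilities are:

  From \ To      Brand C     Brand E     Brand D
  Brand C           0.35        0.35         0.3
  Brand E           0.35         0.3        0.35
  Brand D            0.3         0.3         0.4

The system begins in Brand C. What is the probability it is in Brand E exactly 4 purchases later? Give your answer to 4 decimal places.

Propagate the distribution vector 4 purchases from Brand C.
After 0 purchases: (1.0000, 0.0000, 0.0000)
After 1 purchase: (0.3500, 0.3500, 0.3000)
After 2 purchases: (0.3350, 0.3175, 0.3475)
After 3 purchases: (0.3326, 0.3168, 0.3506)
After 4 purchases: (0.3325, 0.3166, 0.3509)
P(in Brand E after 4 purchases) = 0.3166

0.3166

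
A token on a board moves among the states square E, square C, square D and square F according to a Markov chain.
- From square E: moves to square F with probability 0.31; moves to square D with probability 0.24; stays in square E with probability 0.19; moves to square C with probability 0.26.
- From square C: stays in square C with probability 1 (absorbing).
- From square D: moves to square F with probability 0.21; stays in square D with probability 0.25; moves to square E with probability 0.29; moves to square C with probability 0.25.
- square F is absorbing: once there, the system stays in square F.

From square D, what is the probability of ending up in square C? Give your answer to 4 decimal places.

0.5166

Let h(s) be the probability of absorption at square C starting from transient state s. Then h(square C) = 1 and h(square F) = 0. By first-step analysis:
h(square E) = 0.19·h(square E) + 0.26·1 + 0.24·h(square D) + 0.31·0
h(square D) = 0.29·h(square E) + 0.25·1 + 0.25·h(square D) + 0.21·0
Solving: h(square E) = 0.4741, h(square D) = 0.5166.
Starting from square D, the probability is 0.5166.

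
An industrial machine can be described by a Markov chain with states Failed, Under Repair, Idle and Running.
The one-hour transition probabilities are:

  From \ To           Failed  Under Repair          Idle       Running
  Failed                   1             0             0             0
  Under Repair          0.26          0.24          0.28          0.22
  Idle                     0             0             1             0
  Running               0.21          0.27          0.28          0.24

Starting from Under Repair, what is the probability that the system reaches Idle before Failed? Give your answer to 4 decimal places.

Let h(s) be the probability of absorption at Idle starting from transient state s. Then h(Idle) = 1 and h(Failed) = 0. By first-step analysis:
h(Under Repair) = 0.26·0 + 0.24·h(Under Repair) + 0.28·1 + 0.22·h(Running)
h(Running) = 0.21·0 + 0.27·h(Under Repair) + 0.28·1 + 0.24·h(Running)
Solving: h(Under Repair) = 0.5295, h(Running) = 0.5565.
Starting from Under Repair, the probability is 0.5295.

0.5295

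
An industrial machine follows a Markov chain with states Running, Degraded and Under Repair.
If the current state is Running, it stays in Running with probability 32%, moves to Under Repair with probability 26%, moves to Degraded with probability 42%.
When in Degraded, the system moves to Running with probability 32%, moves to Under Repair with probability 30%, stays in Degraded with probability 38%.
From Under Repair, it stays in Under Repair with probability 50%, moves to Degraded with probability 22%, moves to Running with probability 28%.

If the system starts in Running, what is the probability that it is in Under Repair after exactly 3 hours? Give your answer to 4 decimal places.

0.3555

Propagate the distribution vector 3 hours from Running.
After 0 hours: (1.0000, 0.0000, 0.0000)
After 1 hour: (0.3200, 0.4200, 0.2600)
After 2 hours: (0.3096, 0.3512, 0.3392)
After 3 hours: (0.3064, 0.3381, 0.3555)
P(in Under Repair after 3 hours) = 0.3555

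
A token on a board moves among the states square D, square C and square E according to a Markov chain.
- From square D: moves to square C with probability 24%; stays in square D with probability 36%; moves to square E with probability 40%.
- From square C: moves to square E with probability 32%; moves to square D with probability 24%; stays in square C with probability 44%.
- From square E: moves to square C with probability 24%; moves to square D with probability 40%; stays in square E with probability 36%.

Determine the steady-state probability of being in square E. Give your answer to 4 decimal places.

0.3615

Let the stationary distribution be π with π = πP and π_1 + π_2 + π_3 = 1.
π_1 = 0.36·π_1 + 0.24·π_2 + 0.4·π_3
π_2 = 0.24·π_1 + 0.44·π_2 + 0.24·π_3
Solving with the normalization constraint gives π = (0.3385, 0.3000, 0.3615).
So the stationary probability of square E is 0.3615.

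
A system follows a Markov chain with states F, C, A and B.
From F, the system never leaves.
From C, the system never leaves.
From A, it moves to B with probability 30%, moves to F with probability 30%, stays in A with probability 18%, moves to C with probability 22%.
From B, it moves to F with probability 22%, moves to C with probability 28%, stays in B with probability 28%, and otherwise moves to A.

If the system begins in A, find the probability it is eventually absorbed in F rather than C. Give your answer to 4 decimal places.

Let h(s) be the probability of absorption at F starting from transient state s. Then h(F) = 1 and h(C) = 0. By first-step analysis:
h(A) = 0.3·1 + 0.22·0 + 0.18·h(A) + 0.3·h(B)
h(B) = 0.22·1 + 0.28·0 + 0.22·h(A) + 0.28·h(B)
Solving: h(A) = 0.5378, h(B) = 0.4699.
Starting from A, the probability is 0.5378.

0.5378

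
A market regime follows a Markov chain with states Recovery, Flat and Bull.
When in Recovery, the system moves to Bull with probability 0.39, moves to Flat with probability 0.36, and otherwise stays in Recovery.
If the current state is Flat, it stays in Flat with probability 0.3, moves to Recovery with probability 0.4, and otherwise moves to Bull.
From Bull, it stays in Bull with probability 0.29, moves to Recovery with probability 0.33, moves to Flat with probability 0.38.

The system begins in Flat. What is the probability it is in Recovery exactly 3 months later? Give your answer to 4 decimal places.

Propagate the distribution vector 3 months from Flat.
After 0 months: (0.0000, 1.0000, 0.0000)
After 1 month: (0.4000, 0.3000, 0.3000)
After 2 months: (0.3190, 0.3480, 0.3330)
After 3 months: (0.3288, 0.3458, 0.3254)
P(in Recovery after 3 months) = 0.3288

0.3288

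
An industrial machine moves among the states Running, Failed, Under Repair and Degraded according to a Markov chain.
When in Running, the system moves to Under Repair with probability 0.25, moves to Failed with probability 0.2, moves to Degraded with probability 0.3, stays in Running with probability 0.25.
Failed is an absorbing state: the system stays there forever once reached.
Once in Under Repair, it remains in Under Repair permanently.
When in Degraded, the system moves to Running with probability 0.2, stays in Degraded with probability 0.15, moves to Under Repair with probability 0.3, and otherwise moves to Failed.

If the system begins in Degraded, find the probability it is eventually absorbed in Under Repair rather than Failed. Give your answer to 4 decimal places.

0.4762

Let h(s) be the probability of absorption at Under Repair starting from transient state s. Then h(Under Repair) = 1 and h(Failed) = 0. By first-step analysis:
h(Running) = 0.25·h(Running) + 0.2·0 + 0.25·1 + 0.3·h(Degraded)
h(Degraded) = 0.2·h(Running) + 0.35·0 + 0.3·1 + 0.15·h(Degraded)
Solving: h(Running) = 0.5238, h(Degraded) = 0.4762.
Starting from Degraded, the probability is 0.4762.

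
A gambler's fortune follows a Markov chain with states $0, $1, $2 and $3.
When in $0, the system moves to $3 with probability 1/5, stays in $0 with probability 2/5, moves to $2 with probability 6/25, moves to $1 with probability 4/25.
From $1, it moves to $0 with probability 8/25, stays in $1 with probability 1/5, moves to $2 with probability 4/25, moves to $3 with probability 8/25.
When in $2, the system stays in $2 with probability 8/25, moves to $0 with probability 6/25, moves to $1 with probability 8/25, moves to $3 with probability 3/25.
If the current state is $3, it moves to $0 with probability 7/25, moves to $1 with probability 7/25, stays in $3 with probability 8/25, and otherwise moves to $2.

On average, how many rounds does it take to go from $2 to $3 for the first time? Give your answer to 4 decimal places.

5.1808

Let t(s) be the expected number of rounds to first reach $3 from state s, with t($3) = 0. Conditioning on the first round:
t($0) = 1 + 0.4·t($0) + 0.16·t($1) + 0.24·t($2)
t($1) = 1 + 0.32·t($0) + 0.2·t($1) + 0.16·t($2)
t($2) = 1 + 0.24·t($0) + 0.32·t($1) + 0.32·t($2)
Solving: t($0) = 4.8679, t($1) = 4.2333, t($2) = 5.1808.
Expected rounds from $2 to $3: 5.1808.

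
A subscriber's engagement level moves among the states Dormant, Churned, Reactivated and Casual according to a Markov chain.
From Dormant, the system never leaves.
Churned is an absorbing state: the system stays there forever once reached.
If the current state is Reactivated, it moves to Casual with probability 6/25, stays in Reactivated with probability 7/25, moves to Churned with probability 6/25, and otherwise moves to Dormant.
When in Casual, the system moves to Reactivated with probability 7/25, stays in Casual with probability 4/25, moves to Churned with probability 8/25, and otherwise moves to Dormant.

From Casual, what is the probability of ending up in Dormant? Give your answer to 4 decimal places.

Let h(s) be the probability of absorption at Dormant starting from transient state s. Then h(Dormant) = 1 and h(Churned) = 0. By first-step analysis:
h(Reactivated) = 0.24·1 + 0.24·0 + 0.28·h(Reactivated) + 0.24·h(Casual)
h(Casual) = 0.24·1 + 0.32·0 + 0.28·h(Reactivated) + 0.16·h(Casual)
Solving: h(Reactivated) = 0.4821, h(Casual) = 0.4464.
Starting from Casual, the probability is 0.4464.

0.4464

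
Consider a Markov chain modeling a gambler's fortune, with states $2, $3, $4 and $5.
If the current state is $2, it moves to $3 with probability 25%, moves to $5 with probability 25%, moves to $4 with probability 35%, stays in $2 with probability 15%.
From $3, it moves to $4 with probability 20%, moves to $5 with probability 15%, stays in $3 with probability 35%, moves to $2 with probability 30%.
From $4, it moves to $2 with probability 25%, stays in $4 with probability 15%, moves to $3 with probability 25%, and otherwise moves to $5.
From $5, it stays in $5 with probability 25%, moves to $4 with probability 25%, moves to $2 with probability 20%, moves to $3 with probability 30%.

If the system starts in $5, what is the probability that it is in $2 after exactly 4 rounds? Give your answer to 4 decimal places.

Propagate the distribution vector 4 rounds from $5.
After 0 rounds: (0.0000, 0.0000, 0.0000, 1.0000)
After 1 round: (0.2000, 0.3000, 0.2500, 0.2500)
After 2 rounds: (0.2325, 0.2925, 0.2300, 0.2450)
After 3 rounds: (0.2291, 0.2915, 0.2356, 0.2438)
After 4 rounds: (0.2295, 0.2913, 0.2348, 0.2444)
P(in $2 after 4 rounds) = 0.2295

0.2295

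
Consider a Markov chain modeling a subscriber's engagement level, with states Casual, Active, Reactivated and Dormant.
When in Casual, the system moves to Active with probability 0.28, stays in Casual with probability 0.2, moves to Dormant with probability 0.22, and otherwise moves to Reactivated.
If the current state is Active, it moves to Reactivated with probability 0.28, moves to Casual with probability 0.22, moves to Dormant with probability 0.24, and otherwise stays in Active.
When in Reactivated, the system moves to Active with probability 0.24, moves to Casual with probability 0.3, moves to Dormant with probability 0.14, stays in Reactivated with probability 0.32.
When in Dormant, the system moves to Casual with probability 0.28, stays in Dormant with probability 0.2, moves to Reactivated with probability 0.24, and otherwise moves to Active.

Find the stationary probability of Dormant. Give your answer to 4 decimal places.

Let the stationary distribution be π with π = πP and π_1 + π_2 + π_3 + π_4 = 1.
π_1 = 0.2·π_1 + 0.22·π_2 + 0.3·π_3 + 0.28·π_4
π_2 = 0.28·π_1 + 0.26·π_2 + 0.24·π_3 + 0.28·π_4
π_3 = 0.3·π_1 + 0.28·π_2 + 0.32·π_3 + 0.24·π_4
Solving with the normalization constraint gives π = (0.2500, 0.2632, 0.2886, 0.1982).
So the stationary probability of Dormant is 0.1982.

0.1982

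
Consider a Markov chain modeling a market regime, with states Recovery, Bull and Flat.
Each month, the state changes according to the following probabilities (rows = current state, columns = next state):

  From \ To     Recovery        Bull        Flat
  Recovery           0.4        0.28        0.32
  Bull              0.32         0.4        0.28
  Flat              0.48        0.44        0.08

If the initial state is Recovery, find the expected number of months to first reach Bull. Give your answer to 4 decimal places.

3.1124

Let t(s) be the expected number of months to first reach Bull from state s, with t(Bull) = 0. Conditioning on the first month:
t(Recovery) = 1 + 0.4·t(Recovery) + 0.32·t(Flat)
t(Flat) = 1 + 0.48·t(Recovery) + 0.08·t(Flat)
Solving: t(Recovery) = 3.1124, t(Flat) = 2.7108.
Expected months from Recovery to Bull: 3.1124.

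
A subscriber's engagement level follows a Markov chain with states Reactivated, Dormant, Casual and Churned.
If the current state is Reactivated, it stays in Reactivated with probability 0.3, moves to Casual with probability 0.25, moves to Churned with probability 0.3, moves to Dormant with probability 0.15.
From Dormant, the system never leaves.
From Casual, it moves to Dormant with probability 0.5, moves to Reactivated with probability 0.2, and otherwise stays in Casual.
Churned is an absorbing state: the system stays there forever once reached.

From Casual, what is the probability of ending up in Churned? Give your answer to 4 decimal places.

Let h(s) be the probability of absorption at Churned starting from transient state s. Then h(Churned) = 1 and h(Dormant) = 0. By first-step analysis:
h(Reactivated) = 0.3·h(Reactivated) + 0.15·0 + 0.25·h(Casual) + 0.3·1
h(Casual) = 0.2·h(Reactivated) + 0.5·0 + 0.3·h(Casual)
Solving: h(Reactivated) = 0.4773, h(Casual) = 0.1364.
Starting from Casual, the probability is 0.1364.

0.1364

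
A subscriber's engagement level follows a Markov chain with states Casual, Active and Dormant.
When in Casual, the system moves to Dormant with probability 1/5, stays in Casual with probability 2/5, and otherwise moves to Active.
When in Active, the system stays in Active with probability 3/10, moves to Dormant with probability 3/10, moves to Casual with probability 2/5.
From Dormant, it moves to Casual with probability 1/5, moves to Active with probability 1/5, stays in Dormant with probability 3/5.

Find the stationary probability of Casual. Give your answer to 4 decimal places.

Let the stationary distribution be π with π = πP and π_1 + π_2 + π_3 = 1.
π_1 = 0.4·π_1 + 0.4·π_2 + 0.2·π_3
π_2 = 0.4·π_1 + 0.3·π_2 + 0.2·π_3
Solving with the normalization constraint gives π = (0.3235, 0.2941, 0.3824).
So the stationary probability of Casual is 0.3235.

0.3235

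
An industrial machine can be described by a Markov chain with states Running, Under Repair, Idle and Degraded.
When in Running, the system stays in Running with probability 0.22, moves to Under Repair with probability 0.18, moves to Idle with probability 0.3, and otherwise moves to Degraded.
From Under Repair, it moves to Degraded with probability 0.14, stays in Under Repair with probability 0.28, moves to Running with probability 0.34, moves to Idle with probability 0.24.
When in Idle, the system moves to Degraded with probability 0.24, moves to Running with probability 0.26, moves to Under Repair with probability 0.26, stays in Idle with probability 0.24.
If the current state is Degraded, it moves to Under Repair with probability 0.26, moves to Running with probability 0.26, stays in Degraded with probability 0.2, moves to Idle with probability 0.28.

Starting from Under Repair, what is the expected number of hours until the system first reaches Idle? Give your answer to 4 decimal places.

3.7694

Let t(s) be the expected number of hours to first reach Idle from state s, with t(Idle) = 0. Conditioning on the first hour:
t(Running) = 1 + 0.22·t(Running) + 0.18·t(Under Repair) + 0.3·t(Degraded)
t(Under Repair) = 1 + 0.34·t(Running) + 0.28·t(Under Repair) + 0.14·t(Degraded)
t(Degraded) = 1 + 0.26·t(Running) + 0.26·t(Under Repair) + 0.2·t(Degraded)
Solving: t(Running) = 3.5473, t(Under Repair) = 3.7694, t(Degraded) = 3.6279.
Expected hours from Under Repair to Idle: 3.7694.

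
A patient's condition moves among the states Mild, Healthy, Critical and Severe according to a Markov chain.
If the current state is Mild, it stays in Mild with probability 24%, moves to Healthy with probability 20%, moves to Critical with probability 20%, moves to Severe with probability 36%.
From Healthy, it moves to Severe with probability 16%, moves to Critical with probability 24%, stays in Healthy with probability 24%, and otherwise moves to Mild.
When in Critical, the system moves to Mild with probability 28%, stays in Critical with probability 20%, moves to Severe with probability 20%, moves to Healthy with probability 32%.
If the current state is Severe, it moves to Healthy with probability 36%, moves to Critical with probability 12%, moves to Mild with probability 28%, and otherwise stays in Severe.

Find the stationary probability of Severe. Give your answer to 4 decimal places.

0.2453

Let the stationary distribution be π with π = πP and π_1 + π_2 + π_3 + π_4 = 1.
π_1 = 0.24·π_1 + 0.36·π_2 + 0.28·π_3 + 0.28·π_4
π_2 = 0.2·π_1 + 0.24·π_2 + 0.32·π_3 + 0.36·π_4
π_3 = 0.2·π_1 + 0.24·π_2 + 0.2·π_3 + 0.12·π_4
Solving with the normalization constraint gives π = (0.2902, 0.2731, 0.1913, 0.2453).
So the stationary probability of Severe is 0.2453.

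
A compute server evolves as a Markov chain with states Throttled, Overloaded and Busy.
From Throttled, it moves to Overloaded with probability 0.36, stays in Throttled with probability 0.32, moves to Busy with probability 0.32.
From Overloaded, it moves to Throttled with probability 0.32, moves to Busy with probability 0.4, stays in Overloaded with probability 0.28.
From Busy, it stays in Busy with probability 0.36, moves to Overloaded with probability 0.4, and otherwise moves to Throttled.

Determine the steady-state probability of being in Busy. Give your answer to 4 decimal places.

0.3622

Let the stationary distribution be π with π = πP and π_1 + π_2 + π_3 = 1.
π_1 = 0.32·π_1 + 0.32·π_2 + 0.24·π_3
π_2 = 0.36·π_1 + 0.28·π_2 + 0.4·π_3
Solving with the normalization constraint gives π = (0.2910, 0.3467, 0.3622).
So the stationary probability of Busy is 0.3622.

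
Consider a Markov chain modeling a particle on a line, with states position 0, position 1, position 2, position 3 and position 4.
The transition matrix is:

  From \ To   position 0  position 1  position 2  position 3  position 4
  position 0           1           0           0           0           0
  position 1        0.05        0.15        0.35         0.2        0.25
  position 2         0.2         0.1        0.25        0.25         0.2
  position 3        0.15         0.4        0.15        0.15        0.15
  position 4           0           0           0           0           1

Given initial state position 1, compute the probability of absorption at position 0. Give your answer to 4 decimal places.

Let h(s) be the probability of absorption at position 0 starting from transient state s. Then h(position 0) = 1 and h(position 4) = 0. By first-step analysis:
h(position 1) = 0.05·1 + 0.15·h(position 1) + 0.35·h(position 2) + 0.2·h(position 3) + 0.25·0
h(position 2) = 0.2·1 + 0.1·h(position 1) + 0.25·h(position 2) + 0.25·h(position 3) + 0.2·0
h(position 3) = 0.15·1 + 0.4·h(position 1) + 0.15·h(position 2) + 0.15·h(position 3) + 0.15·0
Solving: h(position 1) = 0.3430, h(position 2) = 0.4516, h(position 3) = 0.4176.
Starting from position 1, the probability is 0.3430.

0.3430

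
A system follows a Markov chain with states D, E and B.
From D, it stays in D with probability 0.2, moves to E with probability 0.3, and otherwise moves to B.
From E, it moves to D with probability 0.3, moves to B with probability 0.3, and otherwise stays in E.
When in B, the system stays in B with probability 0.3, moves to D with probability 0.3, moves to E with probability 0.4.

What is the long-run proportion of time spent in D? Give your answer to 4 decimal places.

Let the stationary distribution be π with π = πP and π_1 + π_2 + π_3 = 1.
π_1 = 0.2·π_1 + 0.3·π_2 + 0.3·π_3
π_2 = 0.3·π_1 + 0.4·π_2 + 0.4·π_3
Solving with the normalization constraint gives π = (0.2727, 0.3727, 0.3545).
So the stationary probability of D is 0.2727.

0.2727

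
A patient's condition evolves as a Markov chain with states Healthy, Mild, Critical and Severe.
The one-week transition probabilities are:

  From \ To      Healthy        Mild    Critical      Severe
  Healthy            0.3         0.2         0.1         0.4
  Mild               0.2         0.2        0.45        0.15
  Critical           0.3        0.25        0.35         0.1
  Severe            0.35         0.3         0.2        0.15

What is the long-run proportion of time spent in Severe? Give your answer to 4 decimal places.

Let the stationary distribution be π with π = πP and π_1 + π_2 + π_3 + π_4 = 1.
π_1 = 0.3·π_1 + 0.2·π_2 + 0.3·π_3 + 0.35·π_4
π_2 = 0.2·π_1 + 0.2·π_2 + 0.25·π_3 + 0.3·π_4
π_3 = 0.1·π_1 + 0.45·π_2 + 0.35·π_3 + 0.2·π_4
Solving with the normalization constraint gives π = (0.2870, 0.2343, 0.2705, 0.2082).
So the stationary probability of Severe is 0.2082.

0.2082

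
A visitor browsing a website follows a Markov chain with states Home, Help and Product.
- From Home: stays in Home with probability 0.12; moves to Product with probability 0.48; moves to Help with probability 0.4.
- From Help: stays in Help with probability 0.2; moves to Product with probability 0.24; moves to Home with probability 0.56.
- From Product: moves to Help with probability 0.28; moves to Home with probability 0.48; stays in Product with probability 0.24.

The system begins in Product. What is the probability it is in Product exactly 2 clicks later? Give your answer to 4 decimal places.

0.3552

Sum over the intermediate state after 1 click:
P = P(Product→Home)·P(Home→Product) + P(Product→Help)·P(Help→Product) + P(Product→Product)·P(Product→Product)
  = 0.48×0.48 + 0.28×0.24 + 0.24×0.24
  = 0.2304 + 0.0672 + 0.0576 = 0.3552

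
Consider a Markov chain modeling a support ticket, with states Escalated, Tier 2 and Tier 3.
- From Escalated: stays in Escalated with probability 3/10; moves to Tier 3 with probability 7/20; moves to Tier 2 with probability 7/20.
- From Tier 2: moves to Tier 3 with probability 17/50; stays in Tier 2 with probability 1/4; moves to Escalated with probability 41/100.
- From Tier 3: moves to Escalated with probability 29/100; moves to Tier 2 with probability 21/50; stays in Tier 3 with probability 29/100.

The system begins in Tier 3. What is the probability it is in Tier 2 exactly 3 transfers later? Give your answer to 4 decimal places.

Propagate the distribution vector 3 transfers from Tier 3.
After 0 transfers: (0.0000, 0.0000, 1.0000)
After 1 transfer: (0.2900, 0.4200, 0.2900)
After 2 transfers: (0.3433, 0.3283, 0.3284)
After 3 transfers: (0.3328, 0.3402, 0.3270)
P(in Tier 2 after 3 transfers) = 0.3402

0.3402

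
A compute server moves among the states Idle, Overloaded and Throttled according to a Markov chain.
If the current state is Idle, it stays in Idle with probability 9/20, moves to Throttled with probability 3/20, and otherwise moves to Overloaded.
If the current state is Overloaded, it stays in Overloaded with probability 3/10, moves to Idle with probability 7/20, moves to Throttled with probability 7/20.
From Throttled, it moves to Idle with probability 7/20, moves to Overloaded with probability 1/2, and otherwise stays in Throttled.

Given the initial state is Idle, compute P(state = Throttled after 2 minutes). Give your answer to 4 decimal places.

Sum over the intermediate state after 1 minute:
P = P(Idle→Idle)·P(Idle→Throttled) + P(Idle→Overloaded)·P(Overloaded→Throttled) + P(Idle→Throttled)·P(Throttled→Throttled)
  = 0.45×0.15 + 0.4×0.35 + 0.15×0.15
  = 0.0675 + 0.1400 + 0.0225 = 0.2300

0.2300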